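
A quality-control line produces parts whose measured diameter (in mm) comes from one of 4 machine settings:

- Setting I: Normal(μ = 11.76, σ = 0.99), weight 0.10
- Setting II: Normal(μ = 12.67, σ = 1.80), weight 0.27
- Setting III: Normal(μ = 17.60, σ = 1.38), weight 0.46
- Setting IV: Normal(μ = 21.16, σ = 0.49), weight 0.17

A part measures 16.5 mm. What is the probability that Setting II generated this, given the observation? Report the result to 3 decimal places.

0.060

Apply Bayes' rule: the posterior for each component is proportional to its prior times its likelihood at x.
Evaluate each component's likelihood at the observed value:
  L_I = (1/(0.99·√(2π)))·exp(−(16.5−11.76)²/(2·0.99²)) = 0.402972·exp(-11.46189) = 4.24071e-06
  L_II = (1/(1.80·√(2π)))·exp(−(16.5−12.67)²/(2·1.80²)) = 0.221635·exp(-2.26372) = 0.0230418
  L_III = (1/(1.38·√(2π)))·exp(−(16.5−17.60)²/(2·1.38²)) = 0.289089·exp(-0.31769) = 0.210408
  L_IV = (1/(0.49·√(2π)))·exp(−(16.5−21.16)²/(2·0.49²)) = 0.814168·exp(-45.22199) = 1.86661e-20
Unnormalised posteriors:
  π_I·L_I = 0.10 × 4.24071e-06 = 4.24071e-07
  π_II·L_II = 0.27 × 0.0230418 = 0.00622129
  π_III·L_III = 0.46 × 0.210408 = 0.0967876
  π_IV·L_IV = 0.17 × 1.86661e-20 = 3.17323e-21
Normaliser: 4.24071e-07 + 0.00622129 + 0.0967876 + 3.17323e-21 = 0.103009
Responsibility of Setting II: 0.00622129 / 0.103009 ≈ 0.060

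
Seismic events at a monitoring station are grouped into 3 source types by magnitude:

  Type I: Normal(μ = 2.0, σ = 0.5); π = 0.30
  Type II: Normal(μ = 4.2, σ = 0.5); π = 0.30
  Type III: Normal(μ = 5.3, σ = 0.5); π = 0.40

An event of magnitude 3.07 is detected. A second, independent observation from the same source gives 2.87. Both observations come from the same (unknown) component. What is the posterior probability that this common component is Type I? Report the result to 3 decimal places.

0.908

P(component k | x) = π_k·f_k(x) / marginal(x), where marginal(x) = Σ_j π_j·f_j(x).
Since both observations come from the same component, the likelihood for component k is f_k(x₁)·f_k(x₂).
  p_I = [(1/(0.5·√(2π)))·exp(−(3.07−2.0)²/(2·0.5²)) = 0.797885·exp(-2.28980) = 0.0808151] × [0.175592] = 0.0141905
  p_II = [(1/(0.5·√(2π)))·exp(−(3.07−4.2)²/(2·0.5²)) = 0.797885·exp(-2.55380) = 0.0620639] × [0.0232003] = 0.0014399
  p_III = [(1/(0.5·√(2π)))·exp(−(3.07−5.3)²/(2·0.5²)) = 0.797885·exp(-9.94580) = 3.82414e-05] × [5.92938e-06] = 2.26748e-10
Prior × likelihood for each component:
  π_I·p_I = 0.30 × 0.0141905 = 0.00425715
  π_II·p_II = 0.30 × 0.0014399 = 0.00043197
  π_III·p_III = 0.40 × 2.26748e-10 = 9.06991e-11
Sum: 0.00425715 + 0.00043197 + 9.06991e-11 = 0.00468912
Responsibility of Type I: 0.00425715 / 0.00468912 ≈ 0.908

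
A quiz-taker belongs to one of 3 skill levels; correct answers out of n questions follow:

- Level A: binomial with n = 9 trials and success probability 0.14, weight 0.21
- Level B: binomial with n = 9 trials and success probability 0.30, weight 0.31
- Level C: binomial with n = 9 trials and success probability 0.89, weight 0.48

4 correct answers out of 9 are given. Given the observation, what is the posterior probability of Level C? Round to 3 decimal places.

Posterior ∝ prior × likelihood, so P(k | x) ∝ w_k f_k(x); normalise over all components.
Component likelihoods at x = 4 correct answers out of 9:
  p_A = 0.0227706
  p_B = 0.171532
  p_C = 0.00127319
Unnormalised posteriors:
  w_A·p_A = 0.21 × 0.0227706 = 0.00478183
  w_B·p_B = 0.31 × 0.171532 = 0.053175
  w_C·p_C = 0.48 × 0.00127319 = 0.000611132
Evidence: 0.00478183 + 0.053175 + 0.000611132 = 0.058568
So the posterior for Level C is 0.000611132 / 0.058568 ≈ 0.010.

0.010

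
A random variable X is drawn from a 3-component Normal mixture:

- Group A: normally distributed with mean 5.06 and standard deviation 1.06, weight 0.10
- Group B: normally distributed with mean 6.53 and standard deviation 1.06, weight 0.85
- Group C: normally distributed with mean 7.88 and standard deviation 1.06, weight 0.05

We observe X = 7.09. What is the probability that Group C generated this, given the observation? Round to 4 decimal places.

0.0478

P(component k | x) = π_k·f_k(x) / marginal(x), where marginal(x) = Σ_j π_j·f_j(x).
Evaluate each component's likelihood at the observed value:
  p_A = (1/(1.06·√(2π)))·exp(−(7.09−5.06)²/(2·1.06²)) = 0.376361·exp(-1.83379) = 0.0601448
  p_B = (1/(1.06·√(2π)))·exp(−(7.09−6.53)²/(2·1.06²)) = 0.376361·exp(-0.13955) = 0.327339
  p_C = (1/(1.06·√(2π)))·exp(−(7.09−7.88)²/(2·1.06²)) = 0.376361·exp(-0.27772) = 0.285096
Weight by the priors:
  π_A·p_A = 0.10 × 0.0601448 = 0.00601448
  π_B·p_B = 0.85 × 0.327339 = 0.278238
  π_C·p_C = 0.05 × 0.285096 = 0.0142548
Normaliser: 0.00601448 + 0.278238 + 0.0142548 = 0.298507
So the posterior for Group C is 0.0142548 / 0.298507 ≈ 0.0478.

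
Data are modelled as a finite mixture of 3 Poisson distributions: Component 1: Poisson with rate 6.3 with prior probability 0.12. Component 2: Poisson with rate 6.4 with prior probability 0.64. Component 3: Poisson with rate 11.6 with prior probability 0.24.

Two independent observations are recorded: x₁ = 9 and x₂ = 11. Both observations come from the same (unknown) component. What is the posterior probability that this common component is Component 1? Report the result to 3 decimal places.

0.059

Apply Bayes' rule: the posterior for each component is proportional to its prior times its likelihood at x.
Since both observations come from the same component, the likelihood for component k is f_k(x₁)·f_k(x₂).
  p_1 = [0.0791128] × [0.0285453] = 0.0022583
  p_2 = [0.0824844] × [0.0307142] = 0.00253344
  p_3 = [0.0960601] × [0.117508] = 0.0112878
Unnormalised posteriors:
  P(Z=1)·p_1 = 0.12 × 0.0022583 = 0.000270996
  P(Z=2)·p_2 = 0.64 × 0.00253344 = 0.0016214
  P(Z=3)·p_3 = 0.24 × 0.0112878 = 0.00270907
Marginal: 0.000270996 + 0.0016214 + 0.00270907 = 0.00460147
So the posterior for Component 1 is 0.000270996 / 0.00460147 ≈ 0.059.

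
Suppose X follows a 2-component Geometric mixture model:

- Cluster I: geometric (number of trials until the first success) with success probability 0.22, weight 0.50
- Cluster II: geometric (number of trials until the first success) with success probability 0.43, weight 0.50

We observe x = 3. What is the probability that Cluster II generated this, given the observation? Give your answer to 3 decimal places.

Apply Bayes' rule: the posterior for each component is proportional to its prior times its likelihood at x.
Geometric probabilities:
  L_I = 0.22·(1−0.22)^2 = 0.22·0.6084 = 0.133848
  L_II = 0.43·(1−0.43)^2 = 0.43·0.3249 = 0.139707
Weight by the priors:
  w_I·L_I = 0.50 × 0.133848 = 0.066924
  w_II·L_II = 0.50 × 0.139707 = 0.0698535
Sum: 0.066924 + 0.0698535 = 0.136778
So the posterior for Cluster II is 0.0698535 / 0.136778 ≈ 0.511.

0.511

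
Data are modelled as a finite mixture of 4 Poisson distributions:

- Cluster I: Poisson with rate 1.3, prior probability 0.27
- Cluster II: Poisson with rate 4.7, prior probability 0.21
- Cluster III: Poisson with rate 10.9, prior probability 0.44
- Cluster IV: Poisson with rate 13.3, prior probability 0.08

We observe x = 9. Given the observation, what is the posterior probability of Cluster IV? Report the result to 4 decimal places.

Apply Bayes' rule: the posterior for each component is proportional to its prior times its likelihood at x.
Component likelihoods at x = 9:
  p_I = 7.96424e-06
  p_II = 0.02805
  p_III = 0.110475
  p_IV = 0.0600876
Unnormalised posteriors:
  π_I·p_I = 0.27 × 7.96424e-06 = 2.15034e-06
  π_II·p_II = 0.21 × 0.02805 = 0.00589051
  π_III·p_III = 0.44 × 0.110475 = 0.0486092
  π_IV·p_IV = 0.08 × 0.0600876 = 0.00480701
Evidence: 2.15034e-06 + 0.00589051 + 0.0486092 + 0.00480701 = 0.0593088
So the posterior for Cluster IV is 0.00480701 / 0.0593088 ≈ 0.0811.

0.0811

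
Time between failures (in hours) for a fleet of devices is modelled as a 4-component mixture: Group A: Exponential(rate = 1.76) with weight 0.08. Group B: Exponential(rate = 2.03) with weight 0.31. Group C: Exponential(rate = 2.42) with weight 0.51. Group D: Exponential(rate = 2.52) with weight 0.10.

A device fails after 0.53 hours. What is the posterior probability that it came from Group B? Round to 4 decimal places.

0.3163

By Bayes' theorem, P(k | x) = w_k f_k(x) / Σ_j w_j f_j(x).
Exponential densities:
  f_A = 1.76·e^(−1.76·0.53) = 1.76·e^(−0.9328) = 0.692473
  f_B = 2.03·e^(−2.03·0.53) = 2.03·e^(−1.0759) = 0.692211
  f_C = 2.42·e^(−2.42·0.53) = 2.42·e^(−1.2826) = 0.671103
  f_D = 2.52·e^(−2.52·0.53) = 2.52·e^(−1.3356) = 0.662761
Prior × likelihood for each component:
  w_A·f_A = 0.08 × 0.692473 = 0.0553978
  w_B·f_B = 0.31 × 0.692211 = 0.214585
  w_C·f_C = 0.51 × 0.671103 = 0.342263
  w_D·f_D = 0.10 × 0.662761 = 0.0662761
Sum: 0.0553978 + 0.214585 + 0.342263 + 0.0662761 = 0.678522
Responsibility of Group B: 0.214585 / 0.678522 ≈ 0.3163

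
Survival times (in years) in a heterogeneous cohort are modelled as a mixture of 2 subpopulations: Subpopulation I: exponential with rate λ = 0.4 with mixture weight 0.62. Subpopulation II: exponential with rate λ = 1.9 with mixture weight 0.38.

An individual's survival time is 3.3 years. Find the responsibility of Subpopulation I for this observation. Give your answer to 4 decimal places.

0.9798

Apply Bayes' rule: the posterior for each component is proportional to its prior times its likelihood at x.
Evaluate each component's likelihood at the observed value:
  p_I = 0.4·e^(−0.4·3.3) = 0.4·e^(−1.3200) = 0.106854
  p_II = 1.9·e^(−1.9·3.3) = 1.9·e^(−6.2700) = 0.00359523
Prior × likelihood for each component:
  π_I·p_I = 0.62 × 0.106854 = 0.0662496
  π_II·p_II = 0.38 × 0.00359523 = 0.00136619
Normaliser: 0.0662496 + 0.00136619 = 0.0676157
P(Subpopulation I | 3.3 years) = 0.0662496 / 0.0676157 ≈ 0.9798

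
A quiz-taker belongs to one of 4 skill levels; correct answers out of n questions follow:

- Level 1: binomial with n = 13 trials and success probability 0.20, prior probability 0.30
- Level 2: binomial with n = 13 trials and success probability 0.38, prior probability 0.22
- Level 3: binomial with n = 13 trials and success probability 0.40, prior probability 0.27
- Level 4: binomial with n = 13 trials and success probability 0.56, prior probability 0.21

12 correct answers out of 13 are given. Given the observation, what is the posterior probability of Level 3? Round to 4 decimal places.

0.0296

Apply Bayes' rule: the posterior for each component is proportional to its prior times its likelihood at x.
Component likelihoods at x = 12 correct answers out of 13:
  L_1 = C(13,12)·0.20^12·0.80^1 = 13·4.096e-09·0.8 = 4.25984e-08
  L_2 = C(13,12)·0.38^12·0.62^1 = 13·9.06574e-06·0.62 = 7.30698e-05
  L_3 = C(13,12)·0.40^12·0.60^1 = 13·1.67772e-05·0.6 = 0.000130862
  L_4 = C(13,12)·0.56^12·0.44^1 = 13·0.000951166·0.44 = 0.00544067
Multiply by the mixture weights:
  π_1·L_1 = 0.30 × 4.25984e-08 = 1.27795e-08
  π_2·L_2 = 0.22 × 7.30698e-05 = 1.60754e-05
  π_3·L_3 = 0.27 × 0.000130862 = 3.53328e-05
  π_4·L_4 = 0.21 × 0.00544067 = 0.00114254
Marginal: 1.27795e-08 + 1.60754e-05 + 3.53328e-05 + 0.00114254 = 0.00119396
P(Level 3 | x) ≈ 0.0296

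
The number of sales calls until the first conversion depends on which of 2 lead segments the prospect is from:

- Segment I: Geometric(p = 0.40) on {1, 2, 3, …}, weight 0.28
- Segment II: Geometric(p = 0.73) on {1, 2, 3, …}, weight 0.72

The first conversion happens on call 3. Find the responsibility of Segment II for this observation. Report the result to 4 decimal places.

P(component k | x) = P(Z=k)·f_k(x) / marginal(x), where marginal(x) = Σ_j P(Z=j)·f_j(x).
Evaluate each component's likelihood at the observed value:
  p_I = 0.40·(1−0.40)^2 = 0.40·0.36 = 0.144
  p_II = 0.73·(1−0.73)^2 = 0.73·0.0729 = 0.053217
Unnormalised posteriors:
  P(Z=I)·p_I = 0.28 × 0.144 = 0.04032
  P(Z=II)·p_II = 0.72 × 0.053217 = 0.0383162
Normaliser: 0.04032 + 0.0383162 = 0.0786362
So the posterior for Segment II is 0.0383162 / 0.0786362 ≈ 0.4873.

0.4873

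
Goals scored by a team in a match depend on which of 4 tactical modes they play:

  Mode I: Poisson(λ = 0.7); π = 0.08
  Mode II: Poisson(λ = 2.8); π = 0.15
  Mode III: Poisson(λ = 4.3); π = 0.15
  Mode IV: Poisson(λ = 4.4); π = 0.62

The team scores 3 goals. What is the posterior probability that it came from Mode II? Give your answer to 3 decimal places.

0.196

Apply Bayes' rule: the posterior for each component is proportional to its prior times its likelihood at x.
Poisson probabilities:
  p_I = e^(−0.7)·0.7^3/3! = 0.0283881
  p_II = e^(−2.8)·2.8^3/3! = 0.222484
  p_III = e^(−4.3)·4.3^3/3! = 0.179799
  p_IV = e^(−4.4)·4.4^3/3! = 0.174305
Prior × likelihood for each component:
  w_I·p_I = 0.08 × 0.0283881 = 0.00227105
  w_II·p_II = 0.15 × 0.222484 = 0.0333726
  w_III·p_III = 0.15 × 0.179799 = 0.0269699
  w_IV·p_IV = 0.62 × 0.174305 = 0.108069
Normaliser: 0.00227105 + 0.0333726 + 0.0269699 + 0.108069 = 0.170683
Responsibility of Mode II: 0.0333726 / 0.170683 ≈ 0.196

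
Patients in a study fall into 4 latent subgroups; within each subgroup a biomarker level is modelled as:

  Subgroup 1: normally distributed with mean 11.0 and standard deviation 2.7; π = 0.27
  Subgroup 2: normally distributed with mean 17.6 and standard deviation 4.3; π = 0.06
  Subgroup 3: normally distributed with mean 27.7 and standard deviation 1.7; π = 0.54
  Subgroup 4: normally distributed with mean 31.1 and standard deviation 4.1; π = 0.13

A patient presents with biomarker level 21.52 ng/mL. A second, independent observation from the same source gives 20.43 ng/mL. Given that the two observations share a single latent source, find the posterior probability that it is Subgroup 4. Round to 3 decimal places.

0.010

The responsibility of component k is P(Z=k) f_k(x) divided by Σ_j P(Z=j) f_j(x).
Since both observations come from the same component, the likelihood for component k is f_k(x₁)·f_k(x₂).
  f_1 = [7.46461e-05] × [0.000331696] = 2.47598e-08
  f_2 = [0.0612319] × [0.074711] = 0.0045747
  f_3 = [0.000316797] × [2.50743e-05] = 7.94347e-09
  f_4 = [0.0063472] × [0.00329197] = 2.08948e-05
Prior × likelihood for each component:
  P(Z=1)·f_1 = 0.27 × 2.47598e-08 = 6.68515e-09
  P(Z=2)·f_2 = 0.06 × 0.0045747 = 0.000274482
  P(Z=3)·f_3 = 0.54 × 7.94347e-09 = 4.28947e-09
  P(Z=4)·f_4 = 0.13 × 2.08948e-05 = 2.71632e-06
Evidence: 6.68515e-09 + 0.000274482 + 4.28947e-09 + 2.71632e-06 = 0.000277209
Responsibility of Subgroup 4: 2.71632e-06 / 0.000277209 ≈ 0.010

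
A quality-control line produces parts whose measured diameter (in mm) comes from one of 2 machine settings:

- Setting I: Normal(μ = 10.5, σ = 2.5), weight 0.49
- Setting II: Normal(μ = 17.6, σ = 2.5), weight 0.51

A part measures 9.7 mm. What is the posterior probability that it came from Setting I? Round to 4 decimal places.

P(component k | x) = π_k·f_k(x) / marginal(x), where marginal(x) = Σ_j π_j·f_j(x).
Evaluate each component's likelihood at the observed value:
  p_I = 0.151612
  p_II = 0.00108299
Multiply by the mixture weights:
  π_I·p_I = 0.49 × 0.151612 = 0.07429
  π_II·p_II = 0.51 × 0.00108299 = 0.000552325
Evidence: 0.07429 + 0.000552325 = 0.0748423
P(Setting I | x) = 0.07429 / 0.0748423 ≈ 0.9926

0.9926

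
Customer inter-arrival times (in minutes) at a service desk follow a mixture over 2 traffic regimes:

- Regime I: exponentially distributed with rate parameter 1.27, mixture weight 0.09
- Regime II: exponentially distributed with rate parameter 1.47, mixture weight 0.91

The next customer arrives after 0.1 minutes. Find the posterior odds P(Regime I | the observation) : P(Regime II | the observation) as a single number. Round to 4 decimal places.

Posterior odds = (π_i f_i(x)) / (π_j f_j(x)); the normalising sum cancels.
Exponential densities:
  p_I = 1.27·e^(−1.27·0.1) = 1.27·e^(−0.1270) = 1.11853
  p_II = 1.47·e^(−1.47·0.1) = 1.47·e^(−0.1470) = 1.26904
Odds = (0.09/0.91) × (1.11853/1.26904) = 0.0989011 × 0.881398 ≈ 0.0872

0.0872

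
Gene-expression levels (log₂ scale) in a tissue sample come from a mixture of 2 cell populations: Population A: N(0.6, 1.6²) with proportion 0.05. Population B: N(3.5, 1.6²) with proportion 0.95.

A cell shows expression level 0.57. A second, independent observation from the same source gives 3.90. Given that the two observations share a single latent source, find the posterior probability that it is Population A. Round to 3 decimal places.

By Bayes' theorem, P(k | x) = π_k f_k(x) / Σ_j π_j f_j(x).
Since both observations come from the same component, the likelihood for component k is f_k(x₁)·f_k(x₂).
  L_A = [0.249295] × [0.0297212] = 0.00740935
  L_B = [0.0466221] × [0.241668] = 0.0112671
Multiply by the mixture weights:
  π_A·L_A = 0.05 × 0.00740935 = 0.000370467
  π_B·L_B = 0.95 × 0.0112671 = 0.0107037
Evidence: 0.000370467 + 0.0107037 = 0.0110742
P(Population A | x₁,x₂) ≈ 0.033

0.033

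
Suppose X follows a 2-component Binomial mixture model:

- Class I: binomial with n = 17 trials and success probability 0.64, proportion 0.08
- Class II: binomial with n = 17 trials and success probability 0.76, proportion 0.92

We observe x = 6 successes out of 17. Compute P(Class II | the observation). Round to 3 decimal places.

0.272

P(component k | x) = P(Z=k)·f_k(x) / marginal(x), where marginal(x) = Σ_j P(Z=j)·f_j(x).
Component likelihoods at x = 6 successes out of 17:
  f_I = C(17,6)·0.64^6·0.36^11 = 12376·0.0687195·1.31622e-05 = 0.0111941
  f_II = C(17,6)·0.76^6·0.24^11 = 12376·0.1927·1.52168e-07 = 0.000362899
Prior × likelihood for each component:
  P(Z=I)·f_I = 0.08 × 0.0111941 = 0.000895525
  P(Z=II)·f_II = 0.92 × 0.000362899 = 0.000333867
Denominator: 0.000895525 + 0.000333867 = 0.00122939
So the posterior for Class II is 0.000333867 / 0.00122939 ≈ 0.272.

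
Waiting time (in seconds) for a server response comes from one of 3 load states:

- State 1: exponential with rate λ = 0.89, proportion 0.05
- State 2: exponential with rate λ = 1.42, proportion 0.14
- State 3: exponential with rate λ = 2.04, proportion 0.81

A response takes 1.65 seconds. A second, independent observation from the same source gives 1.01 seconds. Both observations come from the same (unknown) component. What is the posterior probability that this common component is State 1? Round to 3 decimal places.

The responsibility of component k is w_k f_k(x) divided by Σ_j w_j f_j(x).
Since both observations come from the same component, the likelihood for component k is f_k(x₁)·f_k(x₂).
  L_1 = [0.89·e^(−0.89·1.65) = 0.89·e^(−1.4685) = 0.204941] × [0.362245] = 0.0742389
  L_2 = [1.42·e^(−1.42·1.65) = 1.42·e^(−2.3430) = 0.136376] × [0.338394] = 0.0461487
  L_3 = [2.04·e^(−2.04·1.65) = 2.04·e^(−3.3660) = 0.070436] × [0.259902] = 0.0183065
Multiply by the mixture weights:
  w_1·L_1 = 0.05 × 0.0742389 = 0.00371194
  w_2·L_2 = 0.14 × 0.0461487 = 0.00646082
  w_3·L_3 = 0.81 × 0.0183065 = 0.0148282
Evidence: 0.00371194 + 0.00646082 + 0.0148282 = 0.025001
Responsibility of State 1: 0.00371194 / 0.025001 ≈ 0.148

0.148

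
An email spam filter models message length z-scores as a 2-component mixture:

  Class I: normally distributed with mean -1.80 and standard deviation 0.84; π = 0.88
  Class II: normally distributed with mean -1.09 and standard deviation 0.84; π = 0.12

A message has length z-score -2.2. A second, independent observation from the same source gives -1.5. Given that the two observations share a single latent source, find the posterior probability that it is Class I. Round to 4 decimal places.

0.9431

By Bayes' theorem, P(k | x) = P(Z=k) f_k(x) / Σ_j P(Z=j) f_j(x).
Since both observations come from the same component, the likelihood for component k is f_k(x₁)·f_k(x₂).
  p_I = [0.424025] × [0.445588] = 0.18894
  p_II = [0.19836] × [0.421598] = 0.0836281
Unnormalised posteriors:
  P(Z=I)·p_I = 0.88 × 0.18894 = 0.166267
  P(Z=II)·p_II = 0.12 × 0.0836281 = 0.0100354
Evidence: 0.166267 + 0.0100354 = 0.176303
P(Class I | x₁, x₂) = 0.166267 / 0.176303 ≈ 0.9431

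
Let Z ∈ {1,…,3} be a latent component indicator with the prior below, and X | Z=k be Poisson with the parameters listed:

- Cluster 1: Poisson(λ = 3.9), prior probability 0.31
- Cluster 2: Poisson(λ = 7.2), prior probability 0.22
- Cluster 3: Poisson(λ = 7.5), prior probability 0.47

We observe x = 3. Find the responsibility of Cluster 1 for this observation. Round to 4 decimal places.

0.6852

P(component k | x) = w_k·f_k(x) / marginal(x), where marginal(x) = Σ_j w_j·f_j(x).
Evaluate each component's likelihood at the observed value:
  p_1 = e^(−3.9)·3.9^3/3! = 0.200122
  p_2 = e^(−7.2)·7.2^3/3! = 0.0464436
  p_3 = e^(−7.5)·7.5^3/3! = 0.0388887
Prior × likelihood for each component:
  w_1·p_1 = 0.31 × 0.200122 = 0.0620377
  w_2·p_2 = 0.22 × 0.0464436 = 0.0102176
  w_3·p_3 = 0.47 × 0.0388887 = 0.0182777
Sum: 0.0620377 + 0.0102176 + 0.0182777 = 0.090533
So the posterior for Cluster 1 is 0.0620377 / 0.090533 ≈ 0.6852.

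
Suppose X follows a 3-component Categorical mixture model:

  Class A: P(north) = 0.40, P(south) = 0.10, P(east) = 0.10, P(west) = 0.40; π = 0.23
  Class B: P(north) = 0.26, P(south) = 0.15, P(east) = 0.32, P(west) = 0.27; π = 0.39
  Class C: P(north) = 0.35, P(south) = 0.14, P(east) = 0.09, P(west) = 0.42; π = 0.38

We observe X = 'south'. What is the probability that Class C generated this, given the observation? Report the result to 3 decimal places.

0.395

P(component k | x) = π_k·f_k(x) / marginal(x), where marginal(x) = Σ_j π_j·f_j(x).
Categorical probabilities:
  p_A = P(south | comp) = 0.10
  p_B = P(south | comp) = 0.15
  p_C = P(south | comp) = 0.14
Prior × likelihood for each component:
  π_A·p_A = 0.23 × 0.1 = 0.023
  π_B·p_B = 0.39 × 0.15 = 0.0585
  π_C·p_C = 0.38 × 0.14 = 0.0532
Marginal: 0.023 + 0.0585 + 0.0532 = 0.1347
P(Class C | data) ≈ 0.395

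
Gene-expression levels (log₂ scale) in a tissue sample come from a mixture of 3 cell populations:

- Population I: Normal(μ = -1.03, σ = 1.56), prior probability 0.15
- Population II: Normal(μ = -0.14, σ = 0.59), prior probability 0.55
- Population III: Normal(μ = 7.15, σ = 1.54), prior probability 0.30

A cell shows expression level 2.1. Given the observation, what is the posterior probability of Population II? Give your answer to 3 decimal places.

0.048

Apply Bayes' rule: the posterior for each component is proportional to its prior times its likelihood at x.
Evaluate each component's likelihood at the observed value:
  L_I = 0.034168
  L_II = 0.000501238
  L_III = 0.00119768
Unnormalised posteriors:
  π_I·L_I = 0.15 × 0.034168 = 0.0051252
  π_II·L_II = 0.55 × 0.000501238 = 0.000275681
  π_III·L_III = 0.30 × 0.00119768 = 0.000359305
Denominator: 0.0051252 + 0.000275681 + 0.000359305 = 0.00576019
Responsibility of Population II: 0.000275681 / 0.00576019 ≈ 0.048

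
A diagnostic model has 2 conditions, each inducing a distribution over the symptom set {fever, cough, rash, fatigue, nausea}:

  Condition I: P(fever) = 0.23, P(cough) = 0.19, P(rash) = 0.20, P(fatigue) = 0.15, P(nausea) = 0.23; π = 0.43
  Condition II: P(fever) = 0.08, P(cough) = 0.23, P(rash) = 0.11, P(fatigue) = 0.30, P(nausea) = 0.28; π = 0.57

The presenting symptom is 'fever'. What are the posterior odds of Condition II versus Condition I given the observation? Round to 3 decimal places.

The posterior odds equal the prior odds times the likelihood ratio: (w_i/w_j)·(f_i(x)/f_j(x)).
Categorical probabilities:
  L_I = P(fever | comp) = 0.23
  L_II = P(fever | comp) = 0.08
0.0456 / 0.0989 ≈ 0.461

0.461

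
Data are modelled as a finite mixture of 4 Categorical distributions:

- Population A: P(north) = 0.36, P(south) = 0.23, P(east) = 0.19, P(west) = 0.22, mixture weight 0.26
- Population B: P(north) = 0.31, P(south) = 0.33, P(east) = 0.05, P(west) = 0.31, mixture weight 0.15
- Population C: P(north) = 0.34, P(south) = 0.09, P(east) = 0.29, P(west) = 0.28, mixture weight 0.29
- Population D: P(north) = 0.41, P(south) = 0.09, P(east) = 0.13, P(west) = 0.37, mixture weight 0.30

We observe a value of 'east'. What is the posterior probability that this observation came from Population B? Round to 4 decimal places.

By Bayes' theorem, P(k | x) = P(Z=k) f_k(x) / Σ_j P(Z=j) f_j(x).
Component likelihoods at x = 'east':
  f_A = 0.19
  f_B = 0.05
  f_C = 0.29
  f_D = 0.13
Multiply by the mixture weights:
  P(Z=A)·f_A = 0.26 × 0.19 = 0.0494
  P(Z=B)·f_B = 0.15 × 0.05 = 0.0075
  P(Z=C)·f_C = 0.29 × 0.29 = 0.0841
  P(Z=D)·f_D = 0.30 × 0.13 = 0.039
Sum: 0.0494 + 0.0075 + 0.0841 + 0.039 = 0.18
P(Population B | data) = 0.0075 / 0.18 ≈ 0.0417

0.0417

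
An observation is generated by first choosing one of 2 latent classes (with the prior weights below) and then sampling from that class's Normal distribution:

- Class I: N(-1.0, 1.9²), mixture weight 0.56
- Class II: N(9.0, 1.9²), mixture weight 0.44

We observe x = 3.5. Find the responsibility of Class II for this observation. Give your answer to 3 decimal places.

P(component k | x) = w_k·f_k(x) / marginal(x), where marginal(x) = Σ_j w_j·f_j(x).
Component likelihoods at x = 3.5:
  L_I = (1/(1.9·√(2π)))·exp(−(3.5−-1.0)²/(2·1.9²)) = 0.209970·exp(-2.80471) = 0.0127083
  L_II = (1/(1.9·√(2π)))·exp(−(3.5−9.0)²/(2·1.9²)) = 0.209970·exp(-4.18975) = 0.00318105
Unnormalised posteriors:
  w_I·L_I = 0.56 × 0.0127083 = 0.00711664
  w_II·L_II = 0.44 × 0.00318105 = 0.00139966
Evidence: 0.00711664 + 0.00139966 = 0.0085163
So the posterior for Class II is 0.00139966 / 0.0085163 ≈ 0.164.

0.164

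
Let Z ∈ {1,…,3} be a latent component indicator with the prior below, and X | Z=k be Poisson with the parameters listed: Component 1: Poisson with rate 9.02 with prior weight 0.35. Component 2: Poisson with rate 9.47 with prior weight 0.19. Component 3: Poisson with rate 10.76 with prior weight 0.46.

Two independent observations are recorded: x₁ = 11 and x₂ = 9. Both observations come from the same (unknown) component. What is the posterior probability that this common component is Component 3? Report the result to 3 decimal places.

Apply Bayes' rule: the posterior for each component is proportional to its prior times its likelihood at x.
Since both observations come from the same component, the likelihood for component k is f_k(x₁)·f_k(x₂).
  p_1 = [e^(−9.02)·9.02^11/11! = 0.0974496] × [0.131753] = 0.0128392
  p_2 = [e^(−9.47)·9.47^11/11! = 0.106151] × [0.130202] = 0.0138211
  p_3 = [e^(−10.76)·10.76^11/11! = 0.119061] × [0.11312] = 0.0134682
Weight by the priors:
  π_1·p_1 = 0.35 × 0.0128392 = 0.00449374
  π_2·p_2 = 0.19 × 0.0138211 = 0.00262601
  π_3·p_3 = 0.46 × 0.0134682 = 0.00619537
Denominator: 0.00449374 + 0.00262601 + 0.00619537 = 0.0133151
P(Component 3 | x₁, x₂) ≈ 0.465

0.465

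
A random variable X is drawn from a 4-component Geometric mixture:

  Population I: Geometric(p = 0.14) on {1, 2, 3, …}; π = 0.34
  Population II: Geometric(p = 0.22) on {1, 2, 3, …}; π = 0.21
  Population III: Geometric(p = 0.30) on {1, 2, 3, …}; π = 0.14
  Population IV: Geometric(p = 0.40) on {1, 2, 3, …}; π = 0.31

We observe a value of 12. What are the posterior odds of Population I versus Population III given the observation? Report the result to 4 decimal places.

Posterior odds = (P(Z=i) f_i(x)) / (P(Z=j) f_j(x)); the normalising sum cancels.
Evaluate each component's likelihood at the observed value:
  L_I = 0.0266447
  L_II = 0.0143042
  L_III = 0.00593198
  L_IV = 0.00145119
Odds = (0.34/0.14) × (0.0266447/0.00593198) = 2.42857 × 4.49171 ≈ 10.9084

10.9084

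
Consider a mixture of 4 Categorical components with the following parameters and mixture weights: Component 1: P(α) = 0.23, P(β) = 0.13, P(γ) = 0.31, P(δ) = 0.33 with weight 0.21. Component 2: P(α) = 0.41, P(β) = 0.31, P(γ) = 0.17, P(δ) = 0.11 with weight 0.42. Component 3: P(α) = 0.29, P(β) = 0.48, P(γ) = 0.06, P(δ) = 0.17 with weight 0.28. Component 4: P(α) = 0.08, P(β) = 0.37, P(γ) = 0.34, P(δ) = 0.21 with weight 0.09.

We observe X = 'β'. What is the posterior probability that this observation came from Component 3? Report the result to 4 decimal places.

0.4133

By Bayes' theorem, P(k | x) = w_k f_k(x) / Σ_j w_j f_j(x).
Evaluate each component's likelihood at the observed value:
  p_1 = P(β | comp) = 0.13
  p_2 = P(β | comp) = 0.31
  p_3 = P(β | comp) = 0.48
  p_4 = P(β | comp) = 0.37
Prior × likelihood for each component:
  w_1·p_1 = 0.21 × 0.13 = 0.0273
  w_2·p_2 = 0.42 × 0.31 = 0.1302
  w_3·p_3 = 0.28 × 0.48 = 0.1344
  w_4·p_4 = 0.09 × 0.37 = 0.0333
Normaliser: 0.0273 + 0.1302 + 0.1344 + 0.0333 = 0.3252
P(Component 3 | data) ≈ 0.4133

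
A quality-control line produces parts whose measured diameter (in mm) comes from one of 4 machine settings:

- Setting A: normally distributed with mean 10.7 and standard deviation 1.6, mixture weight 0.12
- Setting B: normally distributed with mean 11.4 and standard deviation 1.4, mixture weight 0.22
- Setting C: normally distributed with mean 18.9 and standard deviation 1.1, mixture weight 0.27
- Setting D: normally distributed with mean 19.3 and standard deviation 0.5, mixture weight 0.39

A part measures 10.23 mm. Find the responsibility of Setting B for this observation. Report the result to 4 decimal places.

0.6067

Apply Bayes' rule: the posterior for each component is proportional to its prior times its likelihood at x.
Component likelihoods at x = 10.23 mm:
  f_A = 0.23881
  f_B = 0.200966
  f_C = 1.174e-14
  f_D = 2.80257e-72
Prior × likelihood for each component:
  π_A·f_A = 0.12 × 0.23881 = 0.0286572
  π_B·f_B = 0.22 × 0.200966 = 0.0442125
  π_C·f_C = 0.27 × 1.174e-14 = 3.16979e-15
  π_D·f_D = 0.39 × 2.80257e-72 = 1.093e-72
Evidence: 0.0286572 + 0.0442125 + 3.16979e-15 + 1.093e-72 = 0.0728697
Responsibility of Setting B: 0.0442125 / 0.0728697 ≈ 0.6067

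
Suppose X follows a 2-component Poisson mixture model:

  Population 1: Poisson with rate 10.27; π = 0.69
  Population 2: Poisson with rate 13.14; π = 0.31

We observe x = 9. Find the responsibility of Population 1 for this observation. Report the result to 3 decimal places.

0.810

Posterior ∝ prior × likelihood, so P(k | x) ∝ π_k f_k(x); normalise over all components.
Evaluate each component's likelihood at the observed value:
  p_1 = 0.121385
  p_2 = 0.0632362
Multiply by the mixture weights:
  π_1·p_1 = 0.69 × 0.121385 = 0.083756
  π_2·p_2 = 0.31 × 0.0632362 = 0.0196032
Sum: 0.083756 + 0.0196032 = 0.103359
Responsibility of Population 1: 0.083756 / 0.103359 ≈ 0.810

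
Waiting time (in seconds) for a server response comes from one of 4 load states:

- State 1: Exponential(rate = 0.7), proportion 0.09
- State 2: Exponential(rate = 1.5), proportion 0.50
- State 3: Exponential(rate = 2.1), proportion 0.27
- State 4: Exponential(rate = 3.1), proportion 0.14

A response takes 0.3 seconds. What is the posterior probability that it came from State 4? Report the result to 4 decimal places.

0.1708

P(component k | x) = π_k·f_k(x) / marginal(x), where marginal(x) = Σ_j π_j·f_j(x).
Evaluate each component's likelihood at the observed value:
  L_1 = 0.7·e^(−0.7·0.3) = 0.7·e^(−0.2100) = 0.567409
  L_2 = 1.5·e^(−1.5·0.3) = 1.5·e^(−0.4500) = 0.956442
  L_3 = 2.1·e^(−2.1·0.3) = 2.1·e^(−0.6300) = 1.11844
  L_4 = 3.1·e^(−3.1·0.3) = 3.1·e^(−0.9300) = 1.22312
Prior × likelihood for each component:
  π_1·L_1 = 0.09 × 0.567409 = 0.0510668
  π_2·L_2 = 0.50 × 0.956442 = 0.478221
  π_3·L_3 = 0.27 × 1.11844 = 0.30198
  π_4·L_4 = 0.14 × 1.22312 = 0.171236
Denominator: 0.0510668 + 0.478221 + 0.30198 + 0.171236 = 1.0025
P(State 4 | data) ≈ 0.1708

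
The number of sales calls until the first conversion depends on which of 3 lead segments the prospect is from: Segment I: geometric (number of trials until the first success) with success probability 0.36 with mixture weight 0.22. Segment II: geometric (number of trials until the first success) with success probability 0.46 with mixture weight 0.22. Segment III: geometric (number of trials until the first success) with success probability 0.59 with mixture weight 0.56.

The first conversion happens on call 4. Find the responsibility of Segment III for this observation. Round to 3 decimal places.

0.383

By Bayes' theorem, P(k | x) = π_k f_k(x) / Σ_j π_j f_j(x).
Geometric probabilities:
  f_I = 0.0943718
  f_II = 0.0724334
  f_III = 0.0406634
Unnormalised posteriors:
  π_I·f_I = 0.22 × 0.0943718 = 0.0207618
  π_II·f_II = 0.22 × 0.0724334 = 0.0159354
  π_III·f_III = 0.56 × 0.0406634 = 0.0227715
Evidence: 0.0207618 + 0.0159354 + 0.0227715 = 0.0594687
Responsibility of Segment III: 0.0227715 / 0.0594687 ≈ 0.383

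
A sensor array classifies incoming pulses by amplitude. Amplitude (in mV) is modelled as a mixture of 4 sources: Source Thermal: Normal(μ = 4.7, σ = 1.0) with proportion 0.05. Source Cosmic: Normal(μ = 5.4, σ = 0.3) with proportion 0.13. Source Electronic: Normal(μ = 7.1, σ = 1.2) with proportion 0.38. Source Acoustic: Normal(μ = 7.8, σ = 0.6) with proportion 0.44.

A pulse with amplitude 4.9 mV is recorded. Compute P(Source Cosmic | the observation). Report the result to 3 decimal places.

0.500

By Bayes' theorem, P(k | x) = π_k f_k(x) / Σ_j π_j f_j(x).
Normal densities:
  p_Thermal = 0.391043
  p_Cosmic = 0.33159
  p_Electronic = 0.061926
  p_Acoustic = 5.62287e-06
Weight by the priors:
  π_Thermal·p_Thermal = 0.05 × 0.391043 = 0.0195521
  π_Cosmic·p_Cosmic = 0.13 × 0.33159 = 0.0431068
  π_Electronic·p_Electronic = 0.38 × 0.061926 = 0.0235319
  π_Acoustic·p_Acoustic = 0.44 × 5.62287e-06 = 2.47406e-06
Denominator: 0.0195521 + 0.0431068 + 0.0235319 + 2.47406e-06 = 0.0861932
Responsibility of Source Cosmic: 0.0431068 / 0.0861932 ≈ 0.500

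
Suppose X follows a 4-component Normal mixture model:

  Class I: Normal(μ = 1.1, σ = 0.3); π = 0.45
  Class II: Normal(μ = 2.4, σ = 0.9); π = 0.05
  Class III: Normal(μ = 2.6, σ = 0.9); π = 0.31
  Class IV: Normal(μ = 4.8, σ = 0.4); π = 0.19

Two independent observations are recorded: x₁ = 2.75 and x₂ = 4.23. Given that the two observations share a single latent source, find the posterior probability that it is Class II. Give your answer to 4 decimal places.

By Bayes' theorem, P(k | x) = π_k f_k(x) / Σ_j π_j f_j(x).
Since both observations come from the same component, the likelihood for component k is f_k(x₁)·f_k(x₂).
  L_I = [3.58992e-07] × [3.06441e-24] = 1.1001e-30
  L_II = [0.410986] × [0.0560899] = 0.0230522
  L_III = [0.437155] × [0.0859801] = 0.0375866
  L_IV = [1.97398e-06] × [0.361331] = 7.13259e-07
Prior × likelihood for each component:
  π_I·L_I = 0.45 × 1.1001e-30 = 4.95044e-31
  π_II·L_II = 0.05 × 0.0230522 = 0.00115261
  π_III·L_III = 0.31 × 0.0375866 = 0.0116519
  π_IV·L_IV = 0.19 × 7.13259e-07 = 1.35519e-07
Denominator: 4.95044e-31 + 0.00115261 + 0.0116519 + 1.35519e-07 = 0.0128046
P(Class II | x) = 0.00115261 / 0.0128046 ≈ 0.0900

0.0900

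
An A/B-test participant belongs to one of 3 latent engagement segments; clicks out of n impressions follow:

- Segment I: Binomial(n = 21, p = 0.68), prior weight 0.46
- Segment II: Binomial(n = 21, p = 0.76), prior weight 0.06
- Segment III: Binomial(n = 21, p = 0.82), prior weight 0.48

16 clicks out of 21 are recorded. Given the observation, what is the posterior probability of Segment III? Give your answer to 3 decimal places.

0.498

Apply Bayes' rule: the posterior for each component is proportional to its prior times its likelihood at x.
Binomial probabilities:
  p_I = 0.142704
  p_II = 0.200732
  p_III = 0.160667
Unnormalised posteriors:
  π_I·p_I = 0.46 × 0.142704 = 0.0656438
  π_II·p_II = 0.06 × 0.200732 = 0.0120439
  π_III·p_III = 0.48 × 0.160667 = 0.0771203
Denominator: 0.0656438 + 0.0120439 + 0.0771203 = 0.154808
So the posterior for Segment III is 0.0771203 / 0.154808 ≈ 0.498.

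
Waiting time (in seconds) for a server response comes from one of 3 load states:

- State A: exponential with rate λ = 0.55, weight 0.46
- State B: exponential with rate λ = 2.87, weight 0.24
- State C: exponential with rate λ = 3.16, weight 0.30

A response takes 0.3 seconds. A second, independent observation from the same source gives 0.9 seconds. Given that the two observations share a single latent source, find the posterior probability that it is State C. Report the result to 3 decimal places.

P(component k | x) = w_k·f_k(x) / marginal(x), where marginal(x) = Σ_j w_j·f_j(x).
Since both observations come from the same component, the likelihood for component k is f_k(x₁)·f_k(x₂).
  p_A = [0.55·e^(−0.55·0.3) = 0.55·e^(−0.1650) = 0.466342] × [0.335264] = 0.156348
  p_B = [2.87·e^(−2.87·0.3) = 2.87·e^(−0.8610) = 1.21326] × [0.21682] = 0.263059
  p_C = [3.16·e^(−3.16·0.3) = 3.16·e^(−0.9480) = 1.22455] × [0.183888] = 0.22518
Prior × likelihood for each component:
  w_A·p_A = 0.46 × 0.156348 = 0.0719199
  w_B·p_B = 0.24 × 0.263059 = 0.0631342
  w_C·p_C = 0.30 × 0.22518 = 0.0675539
Denominator: 0.0719199 + 0.0631342 + 0.0675539 = 0.202608
Responsibility of State C: 0.0675539 / 0.202608 ≈ 0.333

0.333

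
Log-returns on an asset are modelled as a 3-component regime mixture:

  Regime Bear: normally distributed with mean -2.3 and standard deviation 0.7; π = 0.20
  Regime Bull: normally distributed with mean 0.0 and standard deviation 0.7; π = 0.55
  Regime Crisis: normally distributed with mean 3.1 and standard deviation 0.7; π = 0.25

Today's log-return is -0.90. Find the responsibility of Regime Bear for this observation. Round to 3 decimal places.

By Bayes' theorem, P(k | x) = π_k f_k(x) / Σ_j π_j f_j(x).
Evaluate each component's likelihood at the observed value:
  p_Bear = (1/(0.7·√(2π)))·exp(−(-0.90−-2.3)²/(2·0.7²)) = 0.569918·exp(-2.00000) = 0.07713
  p_Bull = (1/(0.7·√(2π)))·exp(−(-0.90−0.0)²/(2·0.7²)) = 0.569918·exp(-0.82653) = 0.249376
  p_Crisis = (1/(0.7·√(2π)))·exp(−(-0.90−3.1)²/(2·0.7²)) = 0.569918·exp(-16.32653) = 4.6269e-08
Unnormalised posteriors:
  π_Bear·p_Bear = 0.20 × 0.07713 = 0.015426
  π_Bull·p_Bull = 0.55 × 0.249376 = 0.137157
  π_Crisis·p_Crisis = 0.25 × 4.6269e-08 = 1.15672e-08
Denominator: 0.015426 + 0.137157 + 1.15672e-08 = 0.152583
So the posterior for Regime Bear is 0.015426 / 0.152583 ≈ 0.101.

0.101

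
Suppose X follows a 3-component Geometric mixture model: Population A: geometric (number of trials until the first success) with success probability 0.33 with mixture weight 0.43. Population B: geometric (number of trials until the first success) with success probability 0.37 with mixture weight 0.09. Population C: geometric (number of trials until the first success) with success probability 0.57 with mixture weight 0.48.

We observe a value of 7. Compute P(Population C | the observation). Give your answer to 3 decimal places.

By Bayes' theorem, P(k | x) = w_k f_k(x) / Σ_j w_j f_j(x).
Component likelihoods at x = 7:
  f_A = 0.0298513
  f_B = 0.0231337
  f_C = 0.00360318
Unnormalised posteriors:
  w_A·f_A = 0.43 × 0.0298513 = 0.012836
  w_B·f_B = 0.09 × 0.0231337 = 0.00208203
  w_C·f_C = 0.48 × 0.00360318 = 0.00172952
Evidence: 0.012836 + 0.00208203 + 0.00172952 = 0.0166476
P(Population C | 7) = 0.00172952 / 0.0166476 ≈ 0.104

0.104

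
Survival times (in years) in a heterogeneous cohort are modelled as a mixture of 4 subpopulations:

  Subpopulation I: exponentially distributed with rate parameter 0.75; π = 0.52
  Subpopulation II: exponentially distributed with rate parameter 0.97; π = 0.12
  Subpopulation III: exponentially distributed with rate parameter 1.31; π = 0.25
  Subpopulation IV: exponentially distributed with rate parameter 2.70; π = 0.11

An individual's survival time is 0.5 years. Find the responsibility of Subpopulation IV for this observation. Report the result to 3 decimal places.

By Bayes' theorem, P(k | x) = w_k f_k(x) / Σ_j w_j f_j(x).
Component likelihoods at x = 0.5 years:
  f_I = 0.75·e^(−0.75·0.5) = 0.75·e^(−0.3750) = 0.515467
  f_II = 0.97·e^(−0.97·0.5) = 0.97·e^(−0.4850) = 0.597226
  f_III = 1.31·e^(−1.31·0.5) = 1.31·e^(−0.6550) = 0.680469
  f_IV = 2.70·e^(−2.70·0.5) = 2.70·e^(−1.3500) = 0.699949
Multiply by the mixture weights:
  w_I·f_I = 0.52 × 0.515467 = 0.268043
  w_II·f_II = 0.12 × 0.597226 = 0.0716672
  w_III·f_III = 0.25 × 0.680469 = 0.170117
  w_IV·f_IV = 0.11 × 0.699949 = 0.0769944
Evidence: 0.268043 + 0.0716672 + 0.170117 + 0.0769944 = 0.586822
So the posterior for Subpopulation IV is 0.0769944 / 0.586822 ≈ 0.131.

0.131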